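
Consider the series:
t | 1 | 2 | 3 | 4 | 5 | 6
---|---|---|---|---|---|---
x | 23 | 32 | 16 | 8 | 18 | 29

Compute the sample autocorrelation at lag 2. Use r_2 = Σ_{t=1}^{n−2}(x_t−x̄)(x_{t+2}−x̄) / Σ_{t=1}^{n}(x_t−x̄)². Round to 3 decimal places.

-0.617

Mean x̄ = (23 + 32 + 16 + 8 + 18 + 29)/6 = 21.0000
Σ(x_t−x̄)(x_{t+2}−x̄) = (-10.0000) + (-143.0000) + (15.0000) + (-104.0000) = -242.0000
Denominator Σ(x_t−x̄)² = 392.0000
r_2 = -242.0000 / 392.0000 = -0.617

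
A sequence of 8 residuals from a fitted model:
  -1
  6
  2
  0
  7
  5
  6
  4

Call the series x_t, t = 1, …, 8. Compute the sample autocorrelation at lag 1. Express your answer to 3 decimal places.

Mean x̄ = (-1 + 6 + 2 + 0 + 7 + 5 + 6 + 4)/8 = 3.6250
Deviations from mean: -4.6250, 2.3750, -1.6250, -3.6250, 3.3750, 1.3750, 2.3750, 0.3750
Numerator Σ_{t=1}^{7}(x_t−x̄)(x_{t+1}−x̄) = -12.3906
Denominator Σ(x_t−x̄)² = 61.8750
r_1 = -12.3906 / 61.8750 = -0.200

-0.200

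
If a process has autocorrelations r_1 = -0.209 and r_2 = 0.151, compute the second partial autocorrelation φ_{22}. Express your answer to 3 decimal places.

0.112

φ_{22} = (r_2 − r_1²) / (1 − r_1²)
r_1² = (-0.209)² = 0.043681
Numerator = 0.151 − 0.0437 = 0.1073; denominator = 1 − 0.0437 = 0.9563
φ_{22} = 0.1073 / 0.9563 = 0.112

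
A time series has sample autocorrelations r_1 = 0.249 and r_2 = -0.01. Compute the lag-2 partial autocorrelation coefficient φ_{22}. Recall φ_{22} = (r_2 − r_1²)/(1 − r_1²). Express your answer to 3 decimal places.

φ_{22} = (r_2 − r_1²) / (1 − r_1²)
r_1² = (0.249)² = 0.062001
Numerator = -0.01 − 0.0620 = -0.0720; denominator = 1 − 0.0620 = 0.9380
φ_{22} = -0.0720 / 0.9380 = -0.077

-0.077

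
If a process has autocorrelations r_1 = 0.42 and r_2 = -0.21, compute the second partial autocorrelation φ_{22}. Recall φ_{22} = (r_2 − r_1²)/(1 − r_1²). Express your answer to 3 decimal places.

-0.469

φ_{22} = (r_2 − r_1²) / (1 − r_1²)
r_1² = (0.42)² = 0.1764
Numerator = -0.21 − 0.1764 = -0.3864; denominator = 1 − 0.1764 = 0.8236
φ_{22} = -0.3864 / 0.8236 = -0.469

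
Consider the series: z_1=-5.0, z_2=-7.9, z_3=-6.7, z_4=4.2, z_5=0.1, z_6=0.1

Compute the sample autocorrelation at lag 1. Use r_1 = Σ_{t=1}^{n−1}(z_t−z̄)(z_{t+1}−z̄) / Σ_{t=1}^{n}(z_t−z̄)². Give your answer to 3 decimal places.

0.289

Mean z̄ = (-5.0 − 7.9 − 6.7 + 4.2 + 0.1 + 0.1)/6 = -2.5333
Deviations from mean: -2.4667, -5.3667, -4.1667, 6.7333, 2.6333, 2.6333
Σ(z_t−z̄)(z_{t+1}−z̄) = (13.2378) + (22.3611) + (-28.0556) + (17.7311) + (6.9344) = 32.2089
Denominator Σ(z_t−z̄)² = 111.4533
r_1 = 32.2089 / 111.4533 = 0.289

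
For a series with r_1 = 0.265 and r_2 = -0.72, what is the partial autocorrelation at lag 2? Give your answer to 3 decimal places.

-0.850

φ_{22} = (r_2 − r_1²) / (1 − r_1²)
r_1² = (0.265)² = 0.070225
Numerator = -0.72 − 0.0702 = -0.7902; denominator = 1 − 0.0702 = 0.9298
φ_{22} = -0.7902 / 0.9298 = -0.850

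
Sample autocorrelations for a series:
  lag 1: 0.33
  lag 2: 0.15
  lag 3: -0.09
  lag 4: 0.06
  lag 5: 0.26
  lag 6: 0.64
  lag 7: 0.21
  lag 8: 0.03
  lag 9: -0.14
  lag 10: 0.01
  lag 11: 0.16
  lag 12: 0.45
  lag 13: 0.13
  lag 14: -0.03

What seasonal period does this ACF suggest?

6

The largest autocorrelation is r_6 = 0.64, with a weaker echo at lag 12 (0.45); the remaining lags stay at or below 0.33. The elevated value at lag 1 (0.33), dropping to 0.15 at lag 2, reflects decaying short-term dependence rather than seasonality.
The dominant spike at lag 6 indicates a seasonal period of 6.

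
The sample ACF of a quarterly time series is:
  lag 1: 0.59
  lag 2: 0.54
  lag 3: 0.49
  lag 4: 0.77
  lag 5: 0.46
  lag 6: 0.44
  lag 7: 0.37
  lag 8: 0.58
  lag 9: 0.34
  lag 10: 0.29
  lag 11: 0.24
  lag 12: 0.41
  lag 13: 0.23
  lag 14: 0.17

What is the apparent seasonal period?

4

The largest autocorrelation is r_4 = 0.77; the remaining lags stay at or below 0.59. The elevated value at lag 1 (0.59), dropping to 0.54 at lag 2, reflects decaying short-term dependence rather than seasonality.
The dominant spike at lag 4 indicates a seasonal period of 4.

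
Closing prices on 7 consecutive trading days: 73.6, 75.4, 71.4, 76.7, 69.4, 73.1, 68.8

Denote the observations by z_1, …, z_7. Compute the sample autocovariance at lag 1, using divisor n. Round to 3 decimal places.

-3.170

Mean z̄ = (73.6 + 75.4 + 71.4 + 76.7 + 69.4 + 73.1 + 68.8)/7 = 72.6286
Deviations: 0.9714, 2.7714, -1.2286, 4.0714, -3.2286, 0.4714, -3.8286
Σ_{t=1}^{6}(z_t−z̄)(z_{t+1}−z̄) = -22.1865
γ_1 = -22.1865 / 7 = -3.170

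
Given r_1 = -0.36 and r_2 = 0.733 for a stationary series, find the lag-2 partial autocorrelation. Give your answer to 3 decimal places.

φ_{22} = (r_2 − r_1²) / (1 − r_1²)
r_1² = (-0.36)² = 0.1296
Numerator = 0.733 − 0.1296 = 0.6034; denominator = 1 − 0.1296 = 0.8704
φ_{22} = 0.6034 / 0.8704 = 0.693

0.693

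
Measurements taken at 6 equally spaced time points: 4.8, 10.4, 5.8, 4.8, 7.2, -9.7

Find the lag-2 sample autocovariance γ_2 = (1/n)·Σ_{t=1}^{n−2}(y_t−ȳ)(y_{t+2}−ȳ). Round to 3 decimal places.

0.273

Mean ȳ = (4.8 + 10.4 + 5.8 + 4.8 + 7.2 − 9.7)/6 = 3.8833
Σ_{t=1}^{4}(y_t−ȳ)(y_{t+2}−ȳ) = 1.6361
γ_2 = 1.6361 / 6 = 0.273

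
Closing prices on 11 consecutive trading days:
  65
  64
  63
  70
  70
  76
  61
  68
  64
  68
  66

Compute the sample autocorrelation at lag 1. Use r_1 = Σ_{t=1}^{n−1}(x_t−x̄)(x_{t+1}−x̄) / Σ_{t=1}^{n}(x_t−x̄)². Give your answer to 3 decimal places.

Mean x̄ = (65 + 64 + 63 + 70 + 70 + 76 + 61 + 68 + 64 + 68 + 66)/11 = 66.8182
Numerator Σ_{t=1}^{10}(x_t−x̄)(x_{t+1}−x̄) = -24.8512
Denominator Σ(x_t−x̄)² = 175.6364
r_1 = -24.8512 / 175.6364 = -0.141

-0.141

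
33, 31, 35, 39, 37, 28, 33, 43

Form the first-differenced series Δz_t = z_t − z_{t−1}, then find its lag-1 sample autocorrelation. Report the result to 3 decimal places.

First differences Δz: -2, 4, 4, -2, -9, 5, 10
Mean of differences = 1.4286
Numerator Σ(Δz_t−Δz̄)(Δz_{t+1}−Δz̄) = 18.1020
Denominator Σ(Δz_t−Δz̄)² = 231.7143
r_1(Δz) = 18.1020 / 231.7143 = 0.078

0.078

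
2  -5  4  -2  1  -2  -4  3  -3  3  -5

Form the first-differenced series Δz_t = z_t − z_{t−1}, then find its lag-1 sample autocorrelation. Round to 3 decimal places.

First differences Δz: -7, 9, -6, 3, -3, -2, 7, -6, 6, -8
Mean of differences = -0.7000
Numerator Σ(Δz_t−Δz̄)(Δz_{t+1}−Δz̄) = -272.8900
Denominator Σ(Δz_t−Δz̄)² = 368.1000
r_1(Δz) = -272.8900 / 368.1000 = -0.741

-0.741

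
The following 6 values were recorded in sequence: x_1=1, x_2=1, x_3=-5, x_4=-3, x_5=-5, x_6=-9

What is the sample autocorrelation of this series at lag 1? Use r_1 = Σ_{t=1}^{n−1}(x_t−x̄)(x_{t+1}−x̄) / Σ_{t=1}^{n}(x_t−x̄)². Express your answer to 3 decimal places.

Mean x̄ = (1 + 1 − 5 − 3 − 5 − 9)/6 = -3.3333
Deviations from mean: 4.3333, 4.3333, -1.6667, 0.3333, -1.6667, -5.6667
Σ(x_t−x̄)(x_{t+1}−x̄) = (18.7778) + (-7.2222) + (-0.5556) + (-0.5556) + (9.4444) = 19.8889
Denominator Σ(x_t−x̄)² = 75.3333
r_1 = 19.8889 / 75.3333 = 0.264

0.264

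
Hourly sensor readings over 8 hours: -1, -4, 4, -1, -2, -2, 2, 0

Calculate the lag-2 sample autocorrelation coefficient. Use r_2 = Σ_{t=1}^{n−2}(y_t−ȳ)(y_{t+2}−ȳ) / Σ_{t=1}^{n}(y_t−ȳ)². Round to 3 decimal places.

Mean ȳ = (-1 − 4 + 4 − 1 − 2 − 2 + 2 + 0)/8 = -0.5000
Deviations from mean: -0.5000, -3.5000, 4.5000, -0.5000, -1.5000, -1.5000, 2.5000, 0.5000
Σ(y_t−ȳ)(y_{t+2}−ȳ) = (-2.2500) + (1.7500) + (-6.7500) + (0.7500) + (-3.7500) + (-0.7500) = -11.0000
Denominator Σ(y_t−ȳ)² = 44.0000
r_2 = -11.0000 / 44.0000 = -0.250

-0.250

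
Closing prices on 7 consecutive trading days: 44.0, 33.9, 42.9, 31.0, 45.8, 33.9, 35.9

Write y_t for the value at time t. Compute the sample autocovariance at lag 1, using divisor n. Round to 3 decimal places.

Mean ȳ = (44.0 + 33.9 + 42.9 + 31.0 + 45.8 + 33.9 + 35.9)/7 = 38.2000
Deviations: 5.8000, -4.3000, 4.7000, -7.2000, 7.6000, -4.3000, -2.3000
Σ_{t=1}^{6}(y_t−ȳ)(y_{t+1}−ȳ) = -156.5000
γ_1 = -156.5000 / 7 = -22.357

-22.357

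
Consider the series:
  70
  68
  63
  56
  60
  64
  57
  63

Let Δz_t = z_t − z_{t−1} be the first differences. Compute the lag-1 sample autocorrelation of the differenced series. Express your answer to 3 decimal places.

First differences Δz: -2, -5, -7, 4, 4, -7, 6
Mean of differences = -1.0000
Numerator Σ(Δz_t−Δz̄)(Δz_{t+1}−Δz̄) = -49.0000
Denominator Σ(Δz_t−Δz̄)² = 188.0000
r_1(Δz) = -49.0000 / 188.0000 = -0.261

-0.261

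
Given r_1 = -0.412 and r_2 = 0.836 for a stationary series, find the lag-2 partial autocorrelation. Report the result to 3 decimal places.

0.802

φ_{22} = (r_2 − r_1²) / (1 − r_1²)
r_1² = (-0.412)² = 0.169744
Numerator = 0.836 − 0.1697 = 0.6663; denominator = 1 − 0.1697 = 0.8303
φ_{22} = 0.6663 / 0.8303 = 0.802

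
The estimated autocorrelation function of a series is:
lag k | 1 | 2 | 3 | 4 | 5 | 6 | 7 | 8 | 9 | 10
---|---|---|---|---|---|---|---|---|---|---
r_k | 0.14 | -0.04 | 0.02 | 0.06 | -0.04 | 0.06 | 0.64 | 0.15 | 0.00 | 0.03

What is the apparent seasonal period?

The largest autocorrelation is r_7 = 0.64; the remaining lags stay at or below 0.15.
The dominant spike at lag 7 indicates a seasonal period of 7.

7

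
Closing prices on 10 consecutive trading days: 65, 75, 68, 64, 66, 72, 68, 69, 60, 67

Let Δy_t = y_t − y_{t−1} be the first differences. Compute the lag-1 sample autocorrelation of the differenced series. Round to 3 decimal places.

First differences Δy: 10, -7, -4, 2, 6, -4, 1, -9, 7
Mean of differences = 0.2222
Numerator Σ(Δy_t−Δȳ)(Δy_{t+1}−Δȳ) = -134.7160
Denominator Σ(Δy_t−Δȳ)² = 351.5556
r_1(Δy) = -134.7160 / 351.5556 = -0.383

-0.383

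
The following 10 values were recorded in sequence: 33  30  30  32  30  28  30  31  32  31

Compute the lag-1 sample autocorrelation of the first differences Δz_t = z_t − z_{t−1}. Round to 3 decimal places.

First differences Δz: -3, 0, 2, -2, -2, 2, 1, 1, -1
Mean of differences = -0.2222
Numerator Σ(Δz_t−Δz̄)(Δz_{t+1}−Δz̄) = -1.6049
Denominator Σ(Δz_t−Δz̄)² = 27.5556
r_1(Δz) = -1.6049 / 27.5556 = -0.058

-0.058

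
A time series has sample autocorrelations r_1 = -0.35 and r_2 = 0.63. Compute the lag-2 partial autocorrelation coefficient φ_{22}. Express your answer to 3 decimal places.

φ_{22} = (r_2 − r_1²) / (1 − r_1²)
r_1² = (-0.35)² = 0.1225
Numerator = 0.63 − 0.1225 = 0.5075; denominator = 1 − 0.1225 = 0.8775
φ_{22} = 0.5075 / 0.8775 = 0.578

0.578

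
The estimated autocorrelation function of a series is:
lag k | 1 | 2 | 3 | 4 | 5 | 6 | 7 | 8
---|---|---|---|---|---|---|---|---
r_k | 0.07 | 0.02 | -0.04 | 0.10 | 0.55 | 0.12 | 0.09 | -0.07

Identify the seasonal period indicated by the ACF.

5

The largest autocorrelation is r_5 = 0.55; the remaining lags stay at or below 0.12.
The dominant spike at lag 5 indicates a seasonal period of 5.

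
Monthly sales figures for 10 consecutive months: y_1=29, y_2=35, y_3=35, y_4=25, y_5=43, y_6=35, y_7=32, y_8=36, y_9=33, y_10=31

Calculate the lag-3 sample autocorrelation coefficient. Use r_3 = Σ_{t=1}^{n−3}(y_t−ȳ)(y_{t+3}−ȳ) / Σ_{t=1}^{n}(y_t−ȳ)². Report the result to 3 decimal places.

0.461

Mean ȳ = (29 + 35 + 35 + 25 + 43 + 35 + 32 + 36 + 33 + 31)/10 = 33.4000
Σ(y_t−ȳ)(y_{t+3}−ȳ) = (36.9600) + (15.3600) + (2.5600) + (11.7600) + (24.9600) + (-0.6400) + (3.3600) = 94.3200
Denominator Σ(y_t−ȳ)² = 204.4000
r_3 = 94.3200 / 204.4000 = 0.461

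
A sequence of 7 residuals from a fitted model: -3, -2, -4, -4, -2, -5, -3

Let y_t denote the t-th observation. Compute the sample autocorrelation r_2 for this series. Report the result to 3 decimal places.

-0.060

Mean ȳ = (-3 − 2 − 4 − 4 − 2 − 5 − 3)/7 = -3.2857
Σ(y_t−ȳ)(y_{t+2}−ȳ) = (-0.2041) + (-0.9184) + (-0.9184) + (1.2245) + (0.3673) = -0.4490
Denominator Σ(y_t−ȳ)² = 7.4286
r_2 = -0.4490 / 7.4286 = -0.060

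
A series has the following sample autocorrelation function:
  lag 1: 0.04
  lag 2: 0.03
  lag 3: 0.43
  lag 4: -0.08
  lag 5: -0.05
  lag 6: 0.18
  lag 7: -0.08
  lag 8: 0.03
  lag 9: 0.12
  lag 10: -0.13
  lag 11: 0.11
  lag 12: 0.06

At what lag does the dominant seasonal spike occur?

The largest autocorrelation is r_3 = 0.43, with a weaker echo at lag 6 (0.18); the remaining lags stay at or below 0.12.
The dominant spike at lag 3 indicates a seasonal period of 3.

3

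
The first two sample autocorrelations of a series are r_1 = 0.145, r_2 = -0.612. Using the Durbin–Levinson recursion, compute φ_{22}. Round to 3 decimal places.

φ_{22} = (r_2 − r_1²) / (1 − r_1²)
r_1² = (0.145)² = 0.021025
Numerator = -0.612 − 0.0210 = -0.6330; denominator = 1 − 0.0210 = 0.9790
φ_{22} = -0.6330 / 0.9790 = -0.647

-0.647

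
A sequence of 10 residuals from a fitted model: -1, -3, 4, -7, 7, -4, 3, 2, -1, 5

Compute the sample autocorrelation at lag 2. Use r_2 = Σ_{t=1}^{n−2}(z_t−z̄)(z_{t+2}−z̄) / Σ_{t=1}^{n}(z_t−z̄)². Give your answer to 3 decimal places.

0.510

Mean z̄ = (-1 − 3 + 4 − 7 + 7 − 4 + 3 + 2 − 1 + 5)/10 = 0.5000
Numerator Σ_{t=1}^{8}(z_t−z̄)(z_{t+2}−z̄) = 90.0000
Denominator Σ(z_t−z̄)² = 176.5000
r_2 = 90.0000 / 176.5000 = 0.510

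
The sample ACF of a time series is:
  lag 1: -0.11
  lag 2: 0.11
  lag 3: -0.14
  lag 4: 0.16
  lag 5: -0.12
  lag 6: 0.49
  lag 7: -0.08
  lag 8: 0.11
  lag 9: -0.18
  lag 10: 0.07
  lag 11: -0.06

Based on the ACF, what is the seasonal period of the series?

6

The largest autocorrelation is r_6 = 0.49; the remaining lags stay at or below 0.16.
The dominant spike at lag 6 indicates a seasonal period of 6.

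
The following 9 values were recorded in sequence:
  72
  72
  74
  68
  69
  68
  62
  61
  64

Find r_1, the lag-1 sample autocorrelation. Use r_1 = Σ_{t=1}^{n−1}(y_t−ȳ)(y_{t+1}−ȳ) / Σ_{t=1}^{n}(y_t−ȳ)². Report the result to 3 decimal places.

Mean ȳ = (72 + 72 + 74 + 68 + 69 + 68 + 62 + 61 + 64)/9 = 67.7778
Numerator Σ_{t=1}^{8}(y_t−ȳ)(y_{t+1}−ȳ) = 109.5062
Denominator Σ(y_t−ȳ)² = 169.5556
r_1 = 109.5062 / 169.5556 = 0.646

0.646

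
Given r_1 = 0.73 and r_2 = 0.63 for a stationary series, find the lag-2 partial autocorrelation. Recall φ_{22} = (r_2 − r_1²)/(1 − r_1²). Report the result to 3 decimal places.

φ_{22} = (r_2 − r_1²) / (1 − r_1²)
r_1² = (0.73)² = 0.5329
Numerator = 0.63 − 0.5329 = 0.0971; denominator = 1 − 0.5329 = 0.4671
φ_{22} = 0.0971 / 0.4671 = 0.208

0.208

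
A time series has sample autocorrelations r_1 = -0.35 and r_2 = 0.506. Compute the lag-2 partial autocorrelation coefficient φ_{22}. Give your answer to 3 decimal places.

φ_{22} = (r_2 − r_1²) / (1 − r_1²)
r_1² = (-0.35)² = 0.1225
Numerator = 0.506 − 0.1225 = 0.3835; denominator = 1 − 0.1225 = 0.8775
φ_{22} = 0.3835 / 0.8775 = 0.437

0.437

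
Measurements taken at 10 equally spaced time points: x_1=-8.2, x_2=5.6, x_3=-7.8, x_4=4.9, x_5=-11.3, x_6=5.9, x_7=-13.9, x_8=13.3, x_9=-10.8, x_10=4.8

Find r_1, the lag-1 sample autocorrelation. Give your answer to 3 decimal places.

Mean x̄ = (-8.2 + 5.6 − 7.8 + 4.9 − 11.3 + 5.9 − 13.9 + 13.3 − 10.8 + 4.8)/10 = -1.7500
Numerator Σ_{t=1}^{9}(x_t−x̄)(x_{t+1}−x̄) = -739.9575
Denominator Σ(x_t−x̄)² = 825.1050
r_1 = -739.9575 / 825.1050 = -0.897

-0.897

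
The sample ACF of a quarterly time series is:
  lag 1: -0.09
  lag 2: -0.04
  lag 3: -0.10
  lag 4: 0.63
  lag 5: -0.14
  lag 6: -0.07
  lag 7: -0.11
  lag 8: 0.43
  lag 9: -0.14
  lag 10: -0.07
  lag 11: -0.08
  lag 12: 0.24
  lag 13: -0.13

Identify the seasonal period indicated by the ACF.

The largest autocorrelation is r_4 = 0.63, with weaker echoes at lags 8 (0.43) and 12 (0.24); the remaining lags stay at or below -0.04.
The dominant spike at lag 4 indicates a seasonal period of 4.

4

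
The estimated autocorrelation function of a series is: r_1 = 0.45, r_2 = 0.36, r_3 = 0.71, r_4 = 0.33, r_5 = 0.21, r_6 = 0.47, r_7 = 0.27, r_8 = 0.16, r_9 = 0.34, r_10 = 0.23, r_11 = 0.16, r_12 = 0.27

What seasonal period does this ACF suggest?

The largest autocorrelation is r_3 = 0.71, with a weaker echo at lag 6 (0.47); the remaining lags stay at or below 0.45. The elevated value at lag 1 (0.45), dropping to 0.36 at lag 2, reflects decaying short-term dependence rather than seasonality.
The dominant spike at lag 3 indicates a seasonal period of 3.

3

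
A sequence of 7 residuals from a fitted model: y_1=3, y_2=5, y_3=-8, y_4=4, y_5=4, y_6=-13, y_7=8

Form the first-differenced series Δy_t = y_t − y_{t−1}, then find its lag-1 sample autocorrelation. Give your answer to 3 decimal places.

-0.503

First differences Δy: 2, -13, 12, 0, -17, 21
Mean of differences = 0.8333
Numerator Σ(Δy_t−Δȳ)(Δy_{t+1}−Δȳ) = -524.6944
Denominator Σ(Δy_t−Δȳ)² = 1042.8333
r_1(Δy) = -524.6944 / 1042.8333 = -0.503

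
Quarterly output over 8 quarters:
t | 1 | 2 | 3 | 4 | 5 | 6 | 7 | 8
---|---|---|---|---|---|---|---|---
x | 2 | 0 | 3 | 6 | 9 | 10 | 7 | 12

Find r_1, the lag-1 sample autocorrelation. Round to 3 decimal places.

Mean x̄ = (2 + 0 + 3 + 6 + 9 + 10 + 7 + 12)/8 = 6.1250
Deviations from mean: -4.1250, -6.1250, -3.1250, -0.1250, 2.8750, 3.8750, 0.8750, 5.8750
Σ(x_t−x̄)(x_{t+1}−x̄) = (25.2656) + (19.1406) + (0.3906) + (-0.3594) + (11.1406) + (3.3906) + (5.1406) = 64.1094
Denominator Σ(x_t−x̄)² = 122.8750
r_1 = 64.1094 / 122.8750 = 0.522

0.522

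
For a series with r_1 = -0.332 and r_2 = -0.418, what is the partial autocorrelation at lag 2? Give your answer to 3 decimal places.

-0.594

φ_{22} = (r_2 − r_1²) / (1 − r_1²)
r_1² = (-0.332)² = 0.110224
Numerator = -0.418 − 0.1102 = -0.5282; denominator = 1 − 0.1102 = 0.8898
φ_{22} = -0.5282 / 0.8898 = -0.594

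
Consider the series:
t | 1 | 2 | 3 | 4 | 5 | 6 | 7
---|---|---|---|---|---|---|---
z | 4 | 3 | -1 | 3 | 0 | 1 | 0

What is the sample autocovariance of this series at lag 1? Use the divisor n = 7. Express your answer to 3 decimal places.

-0.659

Mean z̄ = (4 + 3 − 1 + 3 + 0 + 1 + 0)/7 = 1.4286
Σ_{t=1}^{6}(z_t−z̄)(z_{t+1}−z̄) = -4.6122
γ_1 = -4.6122 / 7 = -0.659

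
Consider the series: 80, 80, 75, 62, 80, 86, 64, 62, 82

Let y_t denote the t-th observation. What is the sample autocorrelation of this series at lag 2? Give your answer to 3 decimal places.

Mean ȳ = (80 + 80 + 75 + 62 + 80 + 86 + 64 + 62 + 82)/9 = 74.5556
Numerator Σ_{t=1}^{7}(y_t−ȳ)(y_{t+2}−ȳ) = -486.9506
Denominator Σ(y_t−ȳ)² = 702.2222
r_2 = -486.9506 / 702.2222 = -0.693

-0.693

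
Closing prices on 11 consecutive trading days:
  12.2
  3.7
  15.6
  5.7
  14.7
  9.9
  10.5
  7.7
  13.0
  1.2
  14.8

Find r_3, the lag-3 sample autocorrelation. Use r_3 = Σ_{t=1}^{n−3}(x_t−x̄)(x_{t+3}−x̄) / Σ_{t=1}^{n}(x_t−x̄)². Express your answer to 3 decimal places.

Mean x̄ = (12.2 + 3.7 + 15.6 + 5.7 + 14.7 + 9.9 + 10.5 + 7.7 + 13.0 + 1.2 + 14.8)/11 = 9.9091
Numerator Σ_{t=1}^{8}(x_t−x̄)(x_{t+3}−x̄) = -68.4912
Denominator Σ(x_t−x̄)² = 231.4091
r_3 = -68.4912 / 231.4091 = -0.296

-0.296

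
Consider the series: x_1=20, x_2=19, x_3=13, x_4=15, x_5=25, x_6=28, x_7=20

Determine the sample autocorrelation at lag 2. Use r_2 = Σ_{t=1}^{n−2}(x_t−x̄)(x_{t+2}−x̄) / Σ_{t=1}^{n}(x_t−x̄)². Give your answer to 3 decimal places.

-0.427

Mean x̄ = (20 + 19 + 13 + 15 + 25 + 28 + 20)/7 = 20.0000
Deviations from mean: 0.0000, -1.0000, -7.0000, -5.0000, 5.0000, 8.0000, 0.0000
Σ(x_t−x̄)(x_{t+2}−x̄) = (0.0000) + (5.0000) + (-35.0000) + (-40.0000) + (0.0000) = -70.0000
Denominator Σ(x_t−x̄)² = 164.0000
r_2 = -70.0000 / 164.0000 = -0.427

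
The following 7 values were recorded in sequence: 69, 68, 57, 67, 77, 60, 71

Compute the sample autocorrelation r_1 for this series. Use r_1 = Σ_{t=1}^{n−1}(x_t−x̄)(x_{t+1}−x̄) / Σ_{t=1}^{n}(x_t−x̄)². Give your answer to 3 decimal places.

-0.393

Mean x̄ = (69 + 68 + 57 + 67 + 77 + 60 + 71)/7 = 67.0000
Deviations from mean: 2.0000, 1.0000, -10.0000, 0.0000, 10.0000, -7.0000, 4.0000
Numerator Σ_{t=1}^{6}(x_t−x̄)(x_{t+1}−x̄) = -106.0000
Denominator Σ(x_t−x̄)² = 270.0000
r_1 = -106.0000 / 270.0000 = -0.393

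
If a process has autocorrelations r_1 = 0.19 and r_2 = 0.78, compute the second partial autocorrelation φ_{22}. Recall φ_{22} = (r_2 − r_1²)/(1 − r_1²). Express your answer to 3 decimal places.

φ_{22} = (r_2 − r_1²) / (1 − r_1²)
r_1² = (0.19)² = 0.0361
Numerator = 0.78 − 0.0361 = 0.7439; denominator = 1 − 0.0361 = 0.9639
φ_{22} = 0.7439 / 0.9639 = 0.772

0.772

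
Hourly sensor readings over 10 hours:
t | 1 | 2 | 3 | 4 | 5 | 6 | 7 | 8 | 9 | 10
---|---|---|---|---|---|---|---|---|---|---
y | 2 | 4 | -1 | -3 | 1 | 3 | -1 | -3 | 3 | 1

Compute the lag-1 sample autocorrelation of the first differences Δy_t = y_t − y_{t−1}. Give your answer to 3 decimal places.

-0.214

First differences Δy: 2, -5, -2, 4, 2, -4, -2, 6, -2
Mean of differences = -0.1111
Numerator Σ(Δy_t−Δȳ)(Δy_{t+1}−Δȳ) = -24.1235
Denominator Σ(Δy_t−Δȳ)² = 112.8889
r_1(Δy) = -24.1235 / 112.8889 = -0.214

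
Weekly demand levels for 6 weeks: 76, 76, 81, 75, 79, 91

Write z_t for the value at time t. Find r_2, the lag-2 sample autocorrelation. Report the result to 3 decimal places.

Mean z̄ = (76 + 76 + 81 + 75 + 79 + 91)/6 = 79.6667
Deviations from mean: -3.6667, -3.6667, 1.3333, -4.6667, -0.6667, 11.3333
Σ(z_t−z̄)(z_{t+2}−z̄) = (-4.8889) + (17.1111) + (-0.8889) + (-52.8889) = -41.5556
Denominator Σ(z_t−z̄)² = 179.3333
r_2 = -41.5556 / 179.3333 = -0.232

-0.232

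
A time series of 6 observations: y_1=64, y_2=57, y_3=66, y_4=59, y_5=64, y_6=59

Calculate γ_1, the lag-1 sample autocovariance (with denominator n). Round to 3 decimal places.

-9.208

Mean ȳ = (64 + 57 + 66 + 59 + 64 + 59)/6 = 61.5000
Σ_{t=1}^{5}(y_t−ȳ)(y_{t+1}−ȳ) = -55.2500
γ_1 = -55.2500 / 6 = -9.208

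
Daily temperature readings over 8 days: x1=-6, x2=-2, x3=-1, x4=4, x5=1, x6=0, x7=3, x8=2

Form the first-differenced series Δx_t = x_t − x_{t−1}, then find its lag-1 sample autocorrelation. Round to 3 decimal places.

-0.303

First differences Δx: 4, 1, 5, -3, -1, 3, -1
Mean of differences = 1.1429
Numerator Σ(Δx_t−Δx̄)(Δx_{t+1}−Δx̄) = -16.0204
Denominator Σ(Δx_t−Δx̄)² = 52.8571
r_1(Δx) = -16.0204 / 52.8571 = -0.303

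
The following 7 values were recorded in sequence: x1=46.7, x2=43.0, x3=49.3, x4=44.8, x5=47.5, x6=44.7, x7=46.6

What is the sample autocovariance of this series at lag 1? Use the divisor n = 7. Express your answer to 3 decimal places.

-2.920

Mean x̄ = (46.7 + 43.0 + 49.3 + 44.8 + 47.5 + 44.7 + 46.6)/7 = 46.0857
Deviations: 0.6143, -3.0857, 3.2143, -1.2857, 1.4143, -1.3857, 0.5143
Σ_{t=1}^{6}(x_t−x̄)(x_{t+1}−x̄) = -20.4373
γ_1 = -20.4373 / 7 = -2.920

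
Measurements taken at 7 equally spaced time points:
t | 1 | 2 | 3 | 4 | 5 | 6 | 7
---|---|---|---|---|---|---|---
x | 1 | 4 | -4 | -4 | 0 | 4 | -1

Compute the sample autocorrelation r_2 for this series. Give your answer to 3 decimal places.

Mean x̄ = (1 + 4 − 4 − 4 + 0 + 4 − 1)/7 = 0.0000
Numerator Σ_{t=1}^{5}(x_t−x̄)(x_{t+2}−x̄) = -36.0000
Denominator Σ(x_t−x̄)² = 66.0000
r_2 = -36.0000 / 66.0000 = -0.545

-0.545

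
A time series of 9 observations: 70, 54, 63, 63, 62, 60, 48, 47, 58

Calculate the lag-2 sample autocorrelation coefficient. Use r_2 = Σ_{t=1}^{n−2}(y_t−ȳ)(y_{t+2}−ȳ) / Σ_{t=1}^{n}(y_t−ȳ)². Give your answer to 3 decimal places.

Mean ȳ = (70 + 54 + 63 + 63 + 62 + 60 + 48 + 47 + 58)/9 = 58.3333
Σ(y_t−ȳ)(y_{t+2}−ȳ) = (54.4444) + (-20.2222) + (17.1111) + (7.7778) + (-37.8889) + (-18.8889) + (3.4444) = 5.7778
Denominator Σ(y_t−ȳ)² = 450.0000
r_2 = 5.7778 / 450.0000 = 0.013

0.013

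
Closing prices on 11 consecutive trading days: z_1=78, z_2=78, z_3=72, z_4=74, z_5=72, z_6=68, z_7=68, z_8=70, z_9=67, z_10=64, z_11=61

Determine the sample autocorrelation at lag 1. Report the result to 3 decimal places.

Mean z̄ = (78 + 78 + 72 + 74 + 72 + 68 + 68 + 70 + 67 + 64 + 61)/11 = 70.1818
Numerator Σ_{t=1}^{10}(z_t−z̄)(z_{t+1}−z̄) = 167.4215
Denominator Σ(z_t−z̄)² = 285.6364
r_1 = 167.4215 / 285.6364 = 0.586

0.586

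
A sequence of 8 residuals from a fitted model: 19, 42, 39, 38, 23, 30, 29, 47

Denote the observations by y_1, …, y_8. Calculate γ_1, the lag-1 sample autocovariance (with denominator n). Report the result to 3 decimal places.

-13.408

Mean ȳ = (19 + 42 + 39 + 38 + 23 + 30 + 29 + 47)/8 = 33.3750
Deviations: -14.3750, 8.6250, 5.6250, 4.6250, -10.3750, -3.3750, -4.3750, 13.6250
Σ_{t=1}^{7}(y_t−ȳ)(y_{t+1}−ȳ) = -107.2656
γ_1 = -107.2656 / 8 = -13.408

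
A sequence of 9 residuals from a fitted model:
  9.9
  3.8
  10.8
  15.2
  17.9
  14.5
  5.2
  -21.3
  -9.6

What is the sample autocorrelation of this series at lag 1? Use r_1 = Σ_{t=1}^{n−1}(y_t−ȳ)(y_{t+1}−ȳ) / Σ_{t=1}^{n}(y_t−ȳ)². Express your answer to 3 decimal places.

0.513

Mean ȳ = (9.9 + 3.8 + 10.8 + 15.2 + 17.9 + 14.5 + 5.2 − 21.3 − 9.6)/9 = 5.1556
Numerator Σ_{t=1}^{8}(y_t−ȳ)(y_{t+1}−ȳ) = 679.3191
Denominator Σ(y_t−ȳ)² = 1324.4622
r_1 = 679.3191 / 1324.4622 = 0.513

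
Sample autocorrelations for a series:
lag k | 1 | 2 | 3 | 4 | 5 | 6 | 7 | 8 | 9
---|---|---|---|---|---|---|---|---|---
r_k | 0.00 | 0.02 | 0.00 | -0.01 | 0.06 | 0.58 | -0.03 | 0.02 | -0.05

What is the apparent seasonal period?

The largest autocorrelation is r_6 = 0.58; the remaining lags stay at or below 0.06.
The dominant spike at lag 6 indicates a seasonal period of 6.

6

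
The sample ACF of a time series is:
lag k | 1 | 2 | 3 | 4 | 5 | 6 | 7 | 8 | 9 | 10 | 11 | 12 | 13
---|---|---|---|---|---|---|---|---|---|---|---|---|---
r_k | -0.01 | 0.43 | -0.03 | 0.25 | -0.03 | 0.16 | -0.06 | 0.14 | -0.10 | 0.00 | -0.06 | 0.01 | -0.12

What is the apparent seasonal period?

The largest autocorrelation is r_2 = 0.43, with weaker echoes at lags 4 (0.25) and 6 (0.16); the remaining lags stay at or below 0.14.
The dominant spike at lag 2 indicates a seasonal period of 2.

2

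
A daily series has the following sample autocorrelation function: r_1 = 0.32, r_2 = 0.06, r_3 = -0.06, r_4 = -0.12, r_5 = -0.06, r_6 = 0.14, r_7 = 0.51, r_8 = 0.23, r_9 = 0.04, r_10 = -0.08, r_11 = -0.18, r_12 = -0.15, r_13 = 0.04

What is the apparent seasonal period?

7

The largest autocorrelation is r_7 = 0.51; the remaining lags stay at or below 0.32. The elevated value at lag 1 (0.32), dropping to 0.06 at lag 2, reflects decaying short-term dependence rather than seasonality.
The dominant spike at lag 7 indicates a seasonal period of 7.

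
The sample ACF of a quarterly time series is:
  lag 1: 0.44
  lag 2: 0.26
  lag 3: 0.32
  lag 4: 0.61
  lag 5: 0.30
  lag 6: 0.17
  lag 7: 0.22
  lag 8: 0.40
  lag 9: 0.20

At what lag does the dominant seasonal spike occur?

4

The largest autocorrelation is r_4 = 0.61; the remaining lags stay at or below 0.44. The elevated value at lag 1 (0.44), dropping to 0.26 at lag 2, reflects decaying short-term dependence rather than seasonality.
The dominant spike at lag 4 indicates a seasonal period of 4.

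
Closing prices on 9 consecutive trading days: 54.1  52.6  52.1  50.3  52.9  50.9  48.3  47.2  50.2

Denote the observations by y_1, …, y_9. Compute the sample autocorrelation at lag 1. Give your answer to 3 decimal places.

Mean ȳ = (54.1 + 52.6 + 52.1 + 50.3 + 52.9 + 50.9 + 48.3 + 47.2 + 50.2)/9 = 50.9556
Numerator Σ_{t=1}^{8}(y_t−ȳ)(y_{t+1}−ȳ) = 17.8780
Denominator Σ(y_t−ȳ)² = 39.8422
r_1 = 17.8780 / 39.8422 = 0.449

0.449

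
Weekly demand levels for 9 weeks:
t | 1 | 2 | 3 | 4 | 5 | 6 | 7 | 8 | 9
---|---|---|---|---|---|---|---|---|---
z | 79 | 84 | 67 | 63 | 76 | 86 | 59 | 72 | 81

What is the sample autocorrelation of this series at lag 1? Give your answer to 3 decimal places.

Mean z̄ = (79 + 84 + 67 + 63 + 76 + 86 + 59 + 72 + 81)/9 = 74.1111
Numerator Σ_{t=1}^{8}(z_t−z̄)(z_{t+1}−z̄) = -103.7901
Denominator Σ(z_t−z̄)² = 720.8889
r_1 = -103.7901 / 720.8889 = -0.144

-0.144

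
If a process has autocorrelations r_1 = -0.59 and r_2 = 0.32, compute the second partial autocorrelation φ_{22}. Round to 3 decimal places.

-0.043

φ_{22} = (r_2 − r_1²) / (1 − r_1²)
r_1² = (-0.59)² = 0.3481
Numerator = 0.32 − 0.3481 = -0.0281; denominator = 1 − 0.3481 = 0.6519
φ_{22} = -0.0281 / 0.6519 = -0.043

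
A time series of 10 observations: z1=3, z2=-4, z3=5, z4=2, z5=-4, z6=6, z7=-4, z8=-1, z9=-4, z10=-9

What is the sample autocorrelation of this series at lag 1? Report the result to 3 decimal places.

-0.186

Mean z̄ = (3 − 4 + 5 + 2 − 4 + 6 − 4 − 1 − 4 − 9)/10 = -1.0000
Numerator Σ_{t=1}^{9}(z_t−z̄)(z_{t+1}−z̄) = -39.0000
Denominator Σ(z_t−z̄)² = 210.0000
r_1 = -39.0000 / 210.0000 = -0.186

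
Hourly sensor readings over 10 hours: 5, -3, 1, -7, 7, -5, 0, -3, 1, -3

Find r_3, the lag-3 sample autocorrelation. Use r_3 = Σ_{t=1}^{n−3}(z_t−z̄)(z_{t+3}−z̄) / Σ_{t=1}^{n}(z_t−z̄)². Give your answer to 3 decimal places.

-0.534

Mean z̄ = (5 − 3 + 1 − 7 + 7 − 5 + 0 − 3 + 1 − 3)/10 = -0.7000
Σ(z_t−z̄)(z_{t+3}−z̄) = (-35.9100) + (-17.7100) + (-7.3100) + (-4.4100) + (-17.7100) + (-7.3100) + (-1.6100) = -91.9700
Denominator Σ(z_t−z̄)² = 172.1000
r_3 = -91.9700 / 172.1000 = -0.534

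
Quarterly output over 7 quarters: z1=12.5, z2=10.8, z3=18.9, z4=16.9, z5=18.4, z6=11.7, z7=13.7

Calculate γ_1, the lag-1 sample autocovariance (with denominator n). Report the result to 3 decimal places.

Mean z̄ = (12.5 + 10.8 + 18.9 + 16.9 + 18.4 + 11.7 + 13.7)/7 = 14.7000
Σ_{t=1}^{6}(z_t−z̄)(z_{t+1}−z̄) = 1.4800
γ_1 = 1.4800 / 7 = 0.211

0.211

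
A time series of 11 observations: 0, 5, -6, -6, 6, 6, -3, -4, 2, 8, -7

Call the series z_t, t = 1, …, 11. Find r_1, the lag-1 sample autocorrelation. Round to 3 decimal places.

Mean z̄ = (0 + 5 − 6 − 6 + 6 + 6 − 3 − 4 + 2 + 8 − 7)/11 = 0.0909
Numerator Σ_{t=1}^{10}(z_t−z̄)(z_{t+1}−z̄) = -48.7355
Denominator Σ(z_t−z̄)² = 310.9091
r_1 = -48.7355 / 310.9091 = -0.157

-0.157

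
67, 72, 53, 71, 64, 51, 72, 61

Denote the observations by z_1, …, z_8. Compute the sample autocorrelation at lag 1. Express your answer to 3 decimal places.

Mean z̄ = (67 + 72 + 53 + 71 + 64 + 51 + 72 + 61)/8 = 63.8750
Σ(z_t−z̄)(z_{t+1}−z̄) = (25.3906) + (-88.3594) + (-77.4844) + (0.8906) + (-1.6094) + (-104.6094) + (-23.3594) = -269.1406
Denominator Σ(z_t−z̄)² = 484.8750
r_1 = -269.1406 / 484.8750 = -0.555

-0.555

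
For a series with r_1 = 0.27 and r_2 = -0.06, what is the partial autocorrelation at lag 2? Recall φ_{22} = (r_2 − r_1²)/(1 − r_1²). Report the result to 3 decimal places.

-0.143

φ_{22} = (r_2 − r_1²) / (1 − r_1²)
r_1² = (0.27)² = 0.0729
Numerator = -0.06 − 0.0729 = -0.1329; denominator = 1 − 0.0729 = 0.9271
φ_{22} = -0.1329 / 0.9271 = -0.143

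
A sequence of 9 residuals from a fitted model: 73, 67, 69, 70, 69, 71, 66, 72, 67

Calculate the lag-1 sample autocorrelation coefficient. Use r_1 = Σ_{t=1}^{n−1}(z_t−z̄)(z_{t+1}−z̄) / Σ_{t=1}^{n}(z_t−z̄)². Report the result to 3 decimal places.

Mean z̄ = (73 + 67 + 69 + 70 + 69 + 71 + 66 + 72 + 67)/9 = 69.3333
Numerator Σ_{t=1}^{8}(z_t−z̄)(z_{t+1}−z̄) = -29.4444
Denominator Σ(z_t−z̄)² = 46.0000
r_1 = -29.4444 / 46.0000 = -0.640

-0.640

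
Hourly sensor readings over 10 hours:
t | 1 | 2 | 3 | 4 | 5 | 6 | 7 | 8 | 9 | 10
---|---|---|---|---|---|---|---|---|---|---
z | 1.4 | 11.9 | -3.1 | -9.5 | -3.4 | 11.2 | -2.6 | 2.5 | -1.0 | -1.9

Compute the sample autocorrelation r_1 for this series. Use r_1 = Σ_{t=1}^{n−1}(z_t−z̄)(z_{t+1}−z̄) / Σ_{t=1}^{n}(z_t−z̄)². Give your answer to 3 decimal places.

-0.092

Mean z̄ = (1.4 + 11.9 − 3.1 − 9.5 − 3.4 + 11.2 − 2.6 + 2.5 − 1.0 − 1.9)/10 = 0.5500
Numerator Σ_{t=1}^{9}(z_t−z̄)(z_{t+1}−z̄) = -36.3825
Denominator Σ(z_t−z̄)² = 395.0250
r_1 = -36.3825 / 395.0250 = -0.092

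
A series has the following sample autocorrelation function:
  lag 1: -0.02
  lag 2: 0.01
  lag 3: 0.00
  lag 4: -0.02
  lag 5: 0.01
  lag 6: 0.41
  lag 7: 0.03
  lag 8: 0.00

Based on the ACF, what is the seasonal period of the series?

6

The largest autocorrelation is r_6 = 0.41; the remaining lags stay at or below 0.03.
The dominant spike at lag 6 indicates a seasonal period of 6.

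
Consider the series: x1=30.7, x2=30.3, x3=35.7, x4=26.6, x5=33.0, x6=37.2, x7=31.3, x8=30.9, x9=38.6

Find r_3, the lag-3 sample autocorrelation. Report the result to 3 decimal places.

0.512

Mean x̄ = (30.7 + 30.3 + 35.7 + 26.6 + 33.0 + 37.2 + 31.3 + 30.9 + 38.6)/9 = 32.7000
Σ(x_t−x̄)(x_{t+3}−x̄) = (12.2000) + (-0.7200) + (13.5000) + (8.5400) + (-0.5400) + (26.5500) = 59.5300
Denominator Σ(x_t−x̄)² = 116.3200
r_3 = 59.5300 / 116.3200 = 0.512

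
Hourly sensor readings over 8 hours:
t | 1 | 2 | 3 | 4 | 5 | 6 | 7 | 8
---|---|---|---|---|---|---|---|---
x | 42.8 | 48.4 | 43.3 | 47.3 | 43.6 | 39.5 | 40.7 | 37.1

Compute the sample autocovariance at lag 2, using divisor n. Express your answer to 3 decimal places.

Mean x̄ = (42.8 + 48.4 + 43.3 + 47.3 + 43.6 + 39.5 + 40.7 + 37.1)/8 = 42.8375
Deviations: -0.0375, 5.5625, 0.4625, 4.4625, 0.7625, -3.3375, -2.1375, -5.7375
Σ_{t=1}^{6}(x_t−x̄)(x_{t+2}−x̄) = 27.7834
γ_2 = 27.7834 / 8 = 3.473

3.473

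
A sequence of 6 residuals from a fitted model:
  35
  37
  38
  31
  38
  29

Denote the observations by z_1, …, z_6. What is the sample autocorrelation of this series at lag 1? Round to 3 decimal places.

-0.474

Mean z̄ = (35 + 37 + 38 + 31 + 38 + 29)/6 = 34.6667
Deviations from mean: 0.3333, 2.3333, 3.3333, -3.6667, 3.3333, -5.6667
Σ(z_t−z̄)(z_{t+1}−z̄) = (0.7778) + (7.7778) + (-12.2222) + (-12.2222) + (-18.8889) = -34.7778
Denominator Σ(z_t−z̄)² = 73.3333
r_1 = -34.7778 / 73.3333 = -0.474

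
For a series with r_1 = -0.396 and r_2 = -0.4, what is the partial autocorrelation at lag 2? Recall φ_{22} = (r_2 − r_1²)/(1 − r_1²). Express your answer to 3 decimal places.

-0.660

φ_{22} = (r_2 − r_1²) / (1 − r_1²)
r_1² = (-0.396)² = 0.156816
Numerator = -0.4 − 0.1568 = -0.5568; denominator = 1 − 0.1568 = 0.8432
φ_{22} = -0.5568 / 0.8432 = -0.660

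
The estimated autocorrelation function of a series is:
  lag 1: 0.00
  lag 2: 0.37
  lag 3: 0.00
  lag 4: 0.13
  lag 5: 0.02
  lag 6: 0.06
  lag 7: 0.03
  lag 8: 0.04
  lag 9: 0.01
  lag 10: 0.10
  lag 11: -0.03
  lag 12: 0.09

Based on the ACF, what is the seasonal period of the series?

2

The largest autocorrelation is r_2 = 0.37; the remaining lags stay at or below 0.13.
The dominant spike at lag 2 indicates a seasonal period of 2.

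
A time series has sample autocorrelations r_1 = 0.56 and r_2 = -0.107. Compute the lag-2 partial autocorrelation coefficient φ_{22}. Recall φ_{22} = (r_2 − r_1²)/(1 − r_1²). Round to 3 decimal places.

-0.613

φ_{22} = (r_2 − r_1²) / (1 − r_1²)
r_1² = (0.56)² = 0.3136
Numerator = -0.107 − 0.3136 = -0.4206; denominator = 1 − 0.3136 = 0.6864
φ_{22} = -0.4206 / 0.6864 = -0.613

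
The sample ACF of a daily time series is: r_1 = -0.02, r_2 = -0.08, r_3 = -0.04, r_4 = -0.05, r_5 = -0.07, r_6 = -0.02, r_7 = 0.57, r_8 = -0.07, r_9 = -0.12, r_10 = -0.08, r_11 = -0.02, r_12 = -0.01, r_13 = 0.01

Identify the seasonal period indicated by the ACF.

7

The largest autocorrelation is r_7 = 0.57; the remaining lags stay at or below 0.01.
The dominant spike at lag 7 indicates a seasonal period of 7.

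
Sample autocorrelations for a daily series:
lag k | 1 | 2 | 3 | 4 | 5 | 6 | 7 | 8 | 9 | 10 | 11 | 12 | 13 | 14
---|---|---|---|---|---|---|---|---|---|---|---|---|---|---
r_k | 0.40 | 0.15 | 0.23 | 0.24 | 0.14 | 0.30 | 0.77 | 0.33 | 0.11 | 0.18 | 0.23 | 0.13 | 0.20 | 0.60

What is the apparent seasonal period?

The largest autocorrelation is r_7 = 0.77, with a weaker echo at lag 14 (0.60); the remaining lags stay at or below 0.40. The elevated value at lag 1 (0.40), dropping to 0.15 at lag 2, reflects decaying short-term dependence rather than seasonality.
The dominant spike at lag 7 indicates a seasonal period of 7.

7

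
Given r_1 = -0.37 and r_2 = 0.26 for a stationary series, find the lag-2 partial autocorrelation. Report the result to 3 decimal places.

φ_{22} = (r_2 − r_1²) / (1 − r_1²)
r_1² = (-0.37)² = 0.1369
Numerator = 0.26 − 0.1369 = 0.1231; denominator = 1 − 0.1369 = 0.8631
φ_{22} = 0.1231 / 0.8631 = 0.143

0.143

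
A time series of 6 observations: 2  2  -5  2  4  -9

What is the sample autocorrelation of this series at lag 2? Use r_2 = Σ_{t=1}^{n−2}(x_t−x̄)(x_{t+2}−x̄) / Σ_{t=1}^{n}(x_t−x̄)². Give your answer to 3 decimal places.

Mean x̄ = (2 + 2 − 5 + 2 + 4 − 9)/6 = -0.6667
Deviations from mean: 2.6667, 2.6667, -4.3333, 2.6667, 4.6667, -8.3333
Numerator Σ_{t=1}^{4}(x_t−x̄)(x_{t+2}−x̄) = -46.8889
Denominator Σ(x_t−x̄)² = 131.3333
r_2 = -46.8889 / 131.3333 = -0.357

-0.357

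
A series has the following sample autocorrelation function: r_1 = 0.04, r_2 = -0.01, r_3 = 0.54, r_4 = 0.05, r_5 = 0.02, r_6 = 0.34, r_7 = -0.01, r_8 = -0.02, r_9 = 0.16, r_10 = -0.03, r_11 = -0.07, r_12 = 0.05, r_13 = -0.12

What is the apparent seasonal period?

The largest autocorrelation is r_3 = 0.54, with weaker echoes at lags 6 (0.34) and 9 (0.16); the remaining lags stay at or below 0.05.
The dominant spike at lag 3 indicates a seasonal period of 3.

3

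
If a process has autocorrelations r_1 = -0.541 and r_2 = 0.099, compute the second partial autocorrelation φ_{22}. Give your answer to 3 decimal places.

-0.274

φ_{22} = (r_2 − r_1²) / (1 − r_1²)
r_1² = (-0.541)² = 0.292681
Numerator = 0.099 − 0.2927 = -0.1937; denominator = 1 − 0.2927 = 0.7073
φ_{22} = -0.1937 / 0.7073 = -0.274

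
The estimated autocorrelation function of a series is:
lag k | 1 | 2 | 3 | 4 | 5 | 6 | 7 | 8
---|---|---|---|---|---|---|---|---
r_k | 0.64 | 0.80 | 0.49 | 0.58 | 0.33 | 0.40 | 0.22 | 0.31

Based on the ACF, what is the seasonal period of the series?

The largest autocorrelation is r_2 = 0.80; the remaining lags stay at or below 0.64.
The dominant spike at lag 2 indicates a seasonal period of 2.

2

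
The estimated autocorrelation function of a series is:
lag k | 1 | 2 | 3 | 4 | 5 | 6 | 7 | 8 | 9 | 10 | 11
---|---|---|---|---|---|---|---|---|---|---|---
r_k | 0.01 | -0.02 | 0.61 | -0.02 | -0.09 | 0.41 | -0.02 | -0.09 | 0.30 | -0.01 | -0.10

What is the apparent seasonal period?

The largest autocorrelation is r_3 = 0.61, with weaker echoes at lags 6 (0.41) and 9 (0.30); the remaining lags stay at or below 0.01.
The dominant spike at lag 3 indicates a seasonal period of 3.

3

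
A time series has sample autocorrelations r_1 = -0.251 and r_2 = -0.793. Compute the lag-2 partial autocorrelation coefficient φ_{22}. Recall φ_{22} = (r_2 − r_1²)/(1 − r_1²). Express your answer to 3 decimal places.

φ_{22} = (r_2 − r_1²) / (1 − r_1²)
r_1² = (-0.251)² = 0.063001
Numerator = -0.793 − 0.0630 = -0.8560; denominator = 1 − 0.0630 = 0.9370
φ_{22} = -0.8560 / 0.9370 = -0.914

-0.914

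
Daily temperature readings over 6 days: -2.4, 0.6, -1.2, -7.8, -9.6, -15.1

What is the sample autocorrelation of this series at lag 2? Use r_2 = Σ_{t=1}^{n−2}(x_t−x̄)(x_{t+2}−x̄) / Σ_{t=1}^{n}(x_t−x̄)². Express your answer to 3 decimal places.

Mean x̄ = (-2.4 + 0.6 − 1.2 − 7.8 − 9.6 − 15.1)/6 = -5.9167
Numerator Σ_{t=1}^{4}(x_t−x̄)(x_{t+2}−x̄) = 4.2361
Denominator Σ(x_t−x̄)² = 178.5283
r_2 = 4.2361 / 178.5283 = 0.024

0.024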